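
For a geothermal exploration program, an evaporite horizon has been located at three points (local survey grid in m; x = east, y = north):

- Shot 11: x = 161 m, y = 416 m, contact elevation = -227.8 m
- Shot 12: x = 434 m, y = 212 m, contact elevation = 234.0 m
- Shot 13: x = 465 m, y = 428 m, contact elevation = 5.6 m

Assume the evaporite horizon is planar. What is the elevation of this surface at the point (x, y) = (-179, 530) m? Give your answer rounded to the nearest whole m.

Let the plane be z = a·x + b·y + c.
Shot 12−Shot 11: 273a − 204b = 461.8;  Shot 13−Shot 11: 304a + 12b = 233.4.
Solving gives a = 0.81412, b = −1.17425.
Then c = -227.8 − a·161 − b·416 = 129.61.
At (-179, 530): z = −145.7 − 622.4 + 129.61 = -638.5 m.

-638 m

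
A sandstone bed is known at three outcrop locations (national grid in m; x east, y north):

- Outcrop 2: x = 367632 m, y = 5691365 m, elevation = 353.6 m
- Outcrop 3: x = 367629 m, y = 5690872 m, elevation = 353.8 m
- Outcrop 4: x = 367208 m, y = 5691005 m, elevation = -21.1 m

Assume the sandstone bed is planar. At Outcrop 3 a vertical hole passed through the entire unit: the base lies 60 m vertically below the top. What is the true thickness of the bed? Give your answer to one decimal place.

44.8 m

Two edge vectors: Outcrop 2→Outcrop 3 = (-3, -493, 0.2), Outcrop 2→Outcrop 4 = (-424, -360, -374.7).
Normal n = (Outcrop 2→Outcrop 3) × (Outcrop 2→Outcrop 4) = (184799.1, -1208.9, -207952).
So ∂z/∂x = −n_x/n_z = 0.88866 and ∂z/∂y = −n_y/n_z = −0.00581.
|∇z| = √(a²+b²) = 0.88868, so dip δ = arctan(0.88868) = 41.63°.
True thickness = vertical thickness × cos δ = 60 × cos 41.63° = 44.8 m.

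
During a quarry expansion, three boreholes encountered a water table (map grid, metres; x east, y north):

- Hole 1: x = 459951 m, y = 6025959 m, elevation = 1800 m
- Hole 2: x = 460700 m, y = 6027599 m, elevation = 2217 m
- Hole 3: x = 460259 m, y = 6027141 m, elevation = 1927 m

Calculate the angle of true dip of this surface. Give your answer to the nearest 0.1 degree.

Let the plane be z = a·x + b·y + c.
Hole 2−Hole 1: 749a + 1640b = 417;  Hole 3−Hole 1: 308a + 1182b = 127.
Solving gives a = 0.74859, b = −0.08762.
Gradient magnitude |∇z| = √(a² + b²) = √(0.56039 + 0.00768) = 0.75370.
True dip = arctan(0.75370) = 37.0°, dipping toward W (azimuth ≈ 277°).

37.0°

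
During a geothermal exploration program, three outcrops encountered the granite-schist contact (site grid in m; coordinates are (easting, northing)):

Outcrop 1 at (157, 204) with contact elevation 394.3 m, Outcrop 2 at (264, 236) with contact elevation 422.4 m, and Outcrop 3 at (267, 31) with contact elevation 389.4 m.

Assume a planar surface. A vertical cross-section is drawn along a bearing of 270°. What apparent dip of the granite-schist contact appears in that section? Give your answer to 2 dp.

Two edge vectors: Outcrop 1→Outcrop 2 = (107, 32, 28.1), Outcrop 1→Outcrop 3 = (110, -173, -4.9).
Normal n = (Outcrop 1→Outcrop 2) × (Outcrop 1→Outcrop 3) = (4704.5, 3615.3, -22031).
So ∂z/∂E = −n_x/n_z = 0.21354 and ∂z/∂N = −n_y/n_z = 0.16410.
Unit vector along 270° is (sin 270°, cos 270°) = (-1.0000, -0.0000).
Slope in that direction = a·(-1.0000) + b·(-0.0000) = −0.21354.
Apparent dip = arctan|0.21354| = 12.05° (true dip is 15.1°, so apparent ≤ true as expected).

12.05°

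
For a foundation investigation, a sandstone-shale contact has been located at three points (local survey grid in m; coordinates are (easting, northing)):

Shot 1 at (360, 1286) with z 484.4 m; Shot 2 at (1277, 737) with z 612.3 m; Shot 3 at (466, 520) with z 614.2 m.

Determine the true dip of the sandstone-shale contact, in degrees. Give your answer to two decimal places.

Two edge vectors: Shot 1→Shot 2 = (917, -549, 127.9), Shot 1→Shot 3 = (106, -766, 129.8).
Normal n = (Shot 1→Shot 2) × (Shot 1→Shot 3) = (26711.2, -105469.2, -644228).
So ∂z/∂E = −n_x/n_z = 0.04146 and ∂z/∂N = −n_y/n_z = −0.16371.
Gradient magnitude |∇z| = √(a² + b²) = √(0.00172 + 0.02680) = 0.16888.
True dip = arctan(0.16888) = 9.59°, dipping toward NNW (azimuth ≈ 346°).

9.59°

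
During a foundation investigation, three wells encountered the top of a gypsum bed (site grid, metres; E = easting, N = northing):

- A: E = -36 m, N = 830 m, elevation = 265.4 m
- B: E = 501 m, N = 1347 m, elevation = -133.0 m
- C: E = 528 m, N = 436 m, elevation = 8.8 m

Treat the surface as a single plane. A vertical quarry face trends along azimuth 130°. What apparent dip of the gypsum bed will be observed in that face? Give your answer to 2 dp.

Let the plane be z = a·E + b·N + c.
B−A: 537a + 517b = −398.4;  C−A: 564a − 394b = −256.6.
Solving gives a = −0.57562, b = −0.17271.
Unit vector along 130° is (sin 130°, cos 130°) = (0.7660, -0.6428).
Slope in that direction = a·(0.7660) + b·(-0.6428) = −0.32993.
Apparent dip = arctan|0.32993| = 18.26° (true dip is 31.0°, so apparent ≤ true as expected).

18.26°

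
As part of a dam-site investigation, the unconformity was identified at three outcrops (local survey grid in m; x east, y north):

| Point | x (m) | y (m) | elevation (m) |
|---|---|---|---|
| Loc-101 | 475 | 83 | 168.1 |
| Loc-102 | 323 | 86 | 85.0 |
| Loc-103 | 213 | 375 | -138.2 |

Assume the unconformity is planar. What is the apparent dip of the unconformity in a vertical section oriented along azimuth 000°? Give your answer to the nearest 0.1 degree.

29.6°

Two edge vectors: Loc-101→Loc-102 = (-152, 3, -83.1), Loc-101→Loc-103 = (-262, 292, -306.3).
Normal n = (Loc-101→Loc-102) × (Loc-101→Loc-103) = (23346.3, -24785.4, -43598).
So ∂z/∂x = −n_x/n_z = 0.53549 and ∂z/∂y = −n_y/n_z = −0.56850.
Unit vector along 000° is (sin 0°, cos 0°) = (0.0000, 1.0000).
Slope in that direction = a·(0.0000) + b·(1.0000) = −0.56850.
Apparent dip = arctan|0.56850| = 29.6° (true dip is 38.0°, so apparent ≤ true as expected).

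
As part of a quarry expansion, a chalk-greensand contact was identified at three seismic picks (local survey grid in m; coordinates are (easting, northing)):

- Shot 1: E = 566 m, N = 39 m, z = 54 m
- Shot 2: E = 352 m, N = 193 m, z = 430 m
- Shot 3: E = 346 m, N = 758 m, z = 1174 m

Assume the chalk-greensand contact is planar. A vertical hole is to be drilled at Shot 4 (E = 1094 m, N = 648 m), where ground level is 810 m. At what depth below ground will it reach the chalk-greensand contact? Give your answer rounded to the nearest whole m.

Two edge vectors: Shot 1→Shot 2 = (-214, 154, 376), Shot 1→Shot 3 = (-220, 719, 1120).
Normal n = (Shot 1→Shot 2) × (Shot 1→Shot 3) = (-97864, 156960, -119986).
So ∂z/∂E = −n_x/n_z = −0.81563 and ∂z/∂N = −n_y/n_z = 1.30815.
Intercept c from Shot 1: 54 + 461.65 − 51.02 = 464.63.
At (1094, 648): z_contact = −892.3 + 847.7 + 464.63 = 420.0 m.
Depth below ground = 810 − 420.0 = 390 m.

390 m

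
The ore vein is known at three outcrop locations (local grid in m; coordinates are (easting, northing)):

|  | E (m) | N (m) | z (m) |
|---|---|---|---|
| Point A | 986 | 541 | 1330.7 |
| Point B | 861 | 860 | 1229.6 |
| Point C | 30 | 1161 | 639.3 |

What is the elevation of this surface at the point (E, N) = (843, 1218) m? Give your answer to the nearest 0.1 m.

1201.0 m

Two edge vectors: Point A→Point B = (-125, 319, -101.1), Point A→Point C = (-956, 620, -691.4).
Normal n = (Point A→Point B) × (Point A→Point C) = (-157874.6, 10226.6, 227464).
So ∂z/∂E = −n_x/n_z = 0.694064 and ∂z/∂N = −n_y/n_z = −0.044959.
Intercept c from Point A: 1330.7 − 684.35 + 24.32 = 670.68.
At (843, 1218): z = 585.1 − 54.8 + 670.68 = 1201.0 m.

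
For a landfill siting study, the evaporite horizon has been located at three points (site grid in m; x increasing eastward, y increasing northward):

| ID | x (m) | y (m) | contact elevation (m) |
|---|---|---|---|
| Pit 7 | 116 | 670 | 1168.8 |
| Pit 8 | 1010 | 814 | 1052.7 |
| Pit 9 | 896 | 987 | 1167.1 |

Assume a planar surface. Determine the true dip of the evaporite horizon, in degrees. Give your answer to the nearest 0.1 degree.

Two edge vectors: Pit 7→Pit 8 = (894, 144, -116.1), Pit 7→Pit 9 = (780, 317, -1.7).
Normal n = (Pit 7→Pit 8) × (Pit 7→Pit 9) = (36558.9, -89038.2, 171078).
So ∂z/∂x = −n_x/n_z = −0.21370 and ∂z/∂y = −n_y/n_z = 0.52045.
Gradient magnitude |∇z| = √(a² + b²) = √(0.04567 + 0.27087) = 0.56262.
True dip = arctan(0.56262) = 29.4°, dipping toward SSE (azimuth ≈ 158°).

29.4°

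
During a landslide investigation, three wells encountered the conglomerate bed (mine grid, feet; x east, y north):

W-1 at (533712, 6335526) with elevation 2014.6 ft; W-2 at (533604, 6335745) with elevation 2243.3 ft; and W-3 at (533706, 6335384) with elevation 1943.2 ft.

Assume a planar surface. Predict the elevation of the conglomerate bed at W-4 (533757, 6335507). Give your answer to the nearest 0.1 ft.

1958.7 ft

Let the plane be z = a·x + b·y + c.
W-2−W-1: −108a + 219b = 228.7;  W-3−W-1: −6a − 142b = −71.4.
Solving gives a = −1.011339339, b = 0.545549550.
Then c = 2014.6 − a·533712 − b·6335526 = −2914564.81.
At (533757, 6335507): z = −539809.5 + 3456333.0 − 2914564.81 = 1958.7 ft.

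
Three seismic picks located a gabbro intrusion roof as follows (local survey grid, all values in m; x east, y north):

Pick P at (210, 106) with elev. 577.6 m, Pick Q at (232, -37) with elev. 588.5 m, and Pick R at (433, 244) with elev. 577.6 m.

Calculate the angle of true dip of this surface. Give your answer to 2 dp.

Two edge vectors: Pick P→Pick Q = (22, -143, 10.9), Pick P→Pick R = (223, 138, 0).
Normal n = (Pick P→Pick Q) × (Pick P→Pick R) = (-1504.2, 2430.7, 34925).
So ∂z/∂x = −n_x/n_z = 0.04307 and ∂z/∂y = −n_y/n_z = −0.06960.
Gradient magnitude |∇z| = √(a² + b²) = √(0.00185 + 0.00484) = 0.08185.
True dip = arctan(0.08185) = 4.68°, dipping toward NNW (azimuth ≈ 328°).

4.68°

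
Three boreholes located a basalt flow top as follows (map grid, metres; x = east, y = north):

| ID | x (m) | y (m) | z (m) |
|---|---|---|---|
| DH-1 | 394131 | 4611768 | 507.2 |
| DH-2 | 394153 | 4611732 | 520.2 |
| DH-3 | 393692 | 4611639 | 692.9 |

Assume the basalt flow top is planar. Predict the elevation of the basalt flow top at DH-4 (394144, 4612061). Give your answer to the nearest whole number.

350 m

Let the plane be z = a·x + b·y + c.
DH-2−DH-1: 22a − 36b = 13;  DH-3−DH-1: −439a − 129b = 185.7.
Solving gives a = −0.26865143, b = −0.52528699.
Then c = 507.2 − a·394131 − b·4611768 = 2528892.77.
At (394144, 4612061): z = −105887.4 − 2422655.6 + 2528892.77 = 349.8 m.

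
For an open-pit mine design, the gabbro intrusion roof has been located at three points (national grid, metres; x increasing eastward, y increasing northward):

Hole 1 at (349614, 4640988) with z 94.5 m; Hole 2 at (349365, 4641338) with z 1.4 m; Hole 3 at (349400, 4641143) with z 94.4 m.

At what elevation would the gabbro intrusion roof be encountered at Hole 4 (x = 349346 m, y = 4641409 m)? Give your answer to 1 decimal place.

-30.0 m

Let the plane be z = a·x + b·y + c.
Hole 2−Hole 1: −249a + 350b = −93.1;  Hole 3−Hole 1: −214a + 155b = −0.1.
Solving gives a = −0.396515631, b = −0.548092549.
Then c = 94.5 − a·349614 − b·4640988 = 2682412.86.
At (349346, 4641409): z = −138521.1 − 2543921.7 + 2682412.86 = -30.0 m.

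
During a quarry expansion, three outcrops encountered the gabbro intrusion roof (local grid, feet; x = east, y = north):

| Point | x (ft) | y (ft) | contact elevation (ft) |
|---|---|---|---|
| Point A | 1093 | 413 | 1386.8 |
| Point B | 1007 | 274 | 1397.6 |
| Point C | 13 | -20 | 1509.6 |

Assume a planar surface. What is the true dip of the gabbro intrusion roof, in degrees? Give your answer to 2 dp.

6.29°

Two edge vectors: Point A→Point B = (-86, -139, 10.8), Point A→Point C = (-1080, -433, 122.8).
Normal n = (Point A→Point B) × (Point A→Point C) = (-12392.8, -1103.2, -112882).
So ∂z/∂x = −n_x/n_z = −0.10979 and ∂z/∂y = −n_y/n_z = −0.00977.
Gradient magnitude |∇z| = √(a² + b²) = √(0.01205 + 0.00010) = 0.11022.
True dip = arctan(0.11022) = 6.29°, dipping toward E (azimuth ≈ 085°).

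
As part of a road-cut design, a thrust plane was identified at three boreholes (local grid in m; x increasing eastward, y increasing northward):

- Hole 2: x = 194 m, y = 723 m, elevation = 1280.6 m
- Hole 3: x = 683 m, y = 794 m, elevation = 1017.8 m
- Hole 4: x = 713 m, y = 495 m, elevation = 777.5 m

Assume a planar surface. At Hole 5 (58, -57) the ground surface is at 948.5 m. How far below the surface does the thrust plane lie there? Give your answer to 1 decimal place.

156.6 m

Two edge vectors: Hole 2→Hole 3 = (489, 71, -262.8), Hole 2→Hole 4 = (519, -228, -503.1).
Normal n = (Hole 2→Hole 3) × (Hole 2→Hole 4) = (-95638.5, 109622.7, -148341).
So ∂z/∂x = −n_x/n_z = −0.64472 and ∂z/∂y = −n_y/n_z = 0.73899.
Intercept c from Hole 2: 1280.6 + 125.08 − 534.29 = 871.39.
At (58, -57): z_contact = −37.39 − 42.12 + 871.39 = 791.87 m.
Depth below ground = 948.5 − 791.87 = 156.6 m.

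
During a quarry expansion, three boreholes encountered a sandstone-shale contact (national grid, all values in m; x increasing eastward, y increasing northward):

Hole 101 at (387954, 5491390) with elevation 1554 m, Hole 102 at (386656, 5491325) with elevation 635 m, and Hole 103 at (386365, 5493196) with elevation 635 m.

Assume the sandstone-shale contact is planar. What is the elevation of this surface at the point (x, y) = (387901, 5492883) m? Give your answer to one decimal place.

Let the plane be z = a·x + b·y + c.
Hole 102−Hole 101: −1298a − 65b = −919;  Hole 103−Hole 101: −1589a + 1806b = −919.
Solving gives a = 0.702540539, b = 0.109267395.
Then c = 1554 − a·387954 − b·5491390 = −871029.29.
At (387901, 5492883): z = 272516.2 + 600193.0 − 871029.29 = 1679.9 m.

1679.9 m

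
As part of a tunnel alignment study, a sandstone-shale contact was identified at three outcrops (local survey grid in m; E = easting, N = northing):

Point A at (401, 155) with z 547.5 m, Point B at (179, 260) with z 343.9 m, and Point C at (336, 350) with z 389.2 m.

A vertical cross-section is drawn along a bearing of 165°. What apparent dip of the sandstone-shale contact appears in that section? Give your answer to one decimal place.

36.7°

Let the plane be z = a·E + b·N + c.
Point B−Point A: −222a + 105b = −203.6;  Point C−Point A: −65a + 195b = −158.3.
Solving gives a = 0.63295, b = −0.60081.
Unit vector along 165° is (sin 165°, cos 165°) = (0.2588, -0.9659).
Slope in that direction = a·(0.2588) + b·(-0.9659) = 0.74416.
Apparent dip = arctan|0.74416| = 36.7° (true dip is 41.1°, so apparent ≤ true as expected).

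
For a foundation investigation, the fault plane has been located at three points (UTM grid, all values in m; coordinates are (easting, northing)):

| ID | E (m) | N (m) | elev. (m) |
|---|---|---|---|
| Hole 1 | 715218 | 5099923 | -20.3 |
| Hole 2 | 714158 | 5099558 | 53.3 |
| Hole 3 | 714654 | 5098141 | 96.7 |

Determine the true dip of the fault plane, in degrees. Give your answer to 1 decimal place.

Let the plane be z = a·E + b·N + c.
Hole 2−Hole 1: −1060a − 365b = 73.6;  Hole 3−Hole 1: −564a − 1782b = 117.
Solving gives a = −0.05255, b = −0.04902.
Gradient magnitude |∇z| = √(a² + b²) = √(0.00276 + 0.00240) = 0.07187.
True dip = arctan(0.07187) = 4.1°, dipping toward NE (azimuth ≈ 047°).

4.1°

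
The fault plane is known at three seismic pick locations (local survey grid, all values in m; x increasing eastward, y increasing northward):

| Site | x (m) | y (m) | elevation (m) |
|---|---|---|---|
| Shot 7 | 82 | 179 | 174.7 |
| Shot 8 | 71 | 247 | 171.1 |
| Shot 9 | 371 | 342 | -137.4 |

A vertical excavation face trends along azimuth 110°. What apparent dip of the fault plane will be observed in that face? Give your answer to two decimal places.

39.79°

Let the plane be z = a·x + b·y + c.
Shot 8−Shot 7: −11a + 68b = −3.6;  Shot 9−Shot 7: 289a + 163b = −312.1.
Solving gives a = −0.96228, b = −0.20860.
Unit vector along 110° is (sin 110°, cos 110°) = (0.9397, -0.3420).
Slope in that direction = a·(0.9397) + b·(-0.3420) = −0.83290.
Apparent dip = arctan|0.83290| = 39.79° (true dip is 44.6°, so apparent ≤ true as expected).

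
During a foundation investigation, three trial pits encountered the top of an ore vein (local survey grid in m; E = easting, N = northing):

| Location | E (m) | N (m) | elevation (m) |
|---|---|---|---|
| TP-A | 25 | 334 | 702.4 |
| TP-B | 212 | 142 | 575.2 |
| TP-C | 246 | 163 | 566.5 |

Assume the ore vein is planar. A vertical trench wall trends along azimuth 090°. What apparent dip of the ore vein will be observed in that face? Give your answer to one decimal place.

Two edge vectors: TP-A→TP-B = (187, -192, -127.2), TP-A→TP-C = (221, -171, -135.9).
Normal n = (TP-A→TP-B) × (TP-A→TP-C) = (4341.6, -2697.9, 10455).
So ∂z/∂E = −n_x/n_z = −0.41527 and ∂z/∂N = −n_y/n_z = 0.25805.
Unit vector along 090° is (sin 90°, cos 90°) = (1.0000, 0.0000).
Slope in that direction = a·(1.0000) + b·(0.0000) = −0.41527.
Apparent dip = arctan|0.41527| = 22.6° (true dip is 26.1°, so apparent ≤ true as expected).

22.6°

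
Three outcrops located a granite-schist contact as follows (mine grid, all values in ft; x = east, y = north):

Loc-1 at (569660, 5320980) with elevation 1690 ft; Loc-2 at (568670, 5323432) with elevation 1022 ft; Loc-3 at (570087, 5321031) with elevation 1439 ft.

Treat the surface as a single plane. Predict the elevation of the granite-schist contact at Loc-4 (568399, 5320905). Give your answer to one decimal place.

Let the plane be z = a·x + b·y + c.
Loc-2−Loc-1: −990a + 2452b = −668;  Loc-3−Loc-1: 427a + 51b = −251.
Solving gives a = −0.529737748, b = −0.486313365.
Then c = 1690 − a·569660 − b·5320980 = 2891124.09.
At (568399, 5320905): z = −301102.4 − 2587627.2 + 2891124.09 = 2394.5 ft.

2394.5 ft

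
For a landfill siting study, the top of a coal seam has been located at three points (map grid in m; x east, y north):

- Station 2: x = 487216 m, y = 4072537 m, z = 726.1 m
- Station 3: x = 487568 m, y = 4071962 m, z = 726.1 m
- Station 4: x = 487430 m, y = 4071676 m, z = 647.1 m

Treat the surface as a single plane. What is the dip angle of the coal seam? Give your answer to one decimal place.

16.5°

Let the plane be z = a·x + b·y + c.
Station 3−Station 2: 352a − 575b = 0;  Station 4−Station 2: 214a − 861b = −79.
Solving gives a = 0.25233, b = 0.15447.
Gradient magnitude |∇z| = √(a² + b²) = √(0.06367 + 0.02386) = 0.29586.
True dip = arctan(0.29586) = 16.5°, dipping toward WSW (azimuth ≈ 239°).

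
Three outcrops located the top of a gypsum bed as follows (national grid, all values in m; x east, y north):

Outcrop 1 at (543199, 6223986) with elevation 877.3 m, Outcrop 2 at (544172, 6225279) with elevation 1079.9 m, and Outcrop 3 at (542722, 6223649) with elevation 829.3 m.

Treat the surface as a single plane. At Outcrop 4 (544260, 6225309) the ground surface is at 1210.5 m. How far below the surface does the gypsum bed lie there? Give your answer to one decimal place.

127.3 m

Two edge vectors: Outcrop 1→Outcrop 2 = (973, 1293, 202.6), Outcrop 1→Outcrop 3 = (-477, -337, -48).
Normal n = (Outcrop 1→Outcrop 2) × (Outcrop 1→Outcrop 3) = (6212.2, -49936.2, 288860).
So ∂z/∂x = −n_x/n_z = −0.021505920 and ∂z/∂y = −n_y/n_z = 0.172873364.
Intercept c from Outcrop 1: 877.3 + 11681.99 − 1075961.40 = −1063402.10.
At (544260, 6225309): z_contact = −11704.81 + 1076190.11 − 1063402.10 = 1083.19 m.
Depth below ground = 1210.5 − 1083.19 = 127.3 m.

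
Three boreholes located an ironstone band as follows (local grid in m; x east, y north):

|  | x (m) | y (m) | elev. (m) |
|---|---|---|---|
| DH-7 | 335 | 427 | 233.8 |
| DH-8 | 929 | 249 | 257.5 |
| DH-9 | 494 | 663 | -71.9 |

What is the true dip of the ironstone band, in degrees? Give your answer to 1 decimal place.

Let the plane be z = a·x + b·y + c.
DH-8−DH-7: 594a − 178b = 23.7;  DH-9−DH-7: 159a + 236b = −305.7.
Solving gives a = −0.28977, b = −1.10012.
Gradient magnitude |∇z| = √(a² + b²) = √(0.08396 + 1.21025) = 1.13764.
True dip = arctan(1.13764) = 48.7°, dipping toward NNE (azimuth ≈ 015°).

48.7°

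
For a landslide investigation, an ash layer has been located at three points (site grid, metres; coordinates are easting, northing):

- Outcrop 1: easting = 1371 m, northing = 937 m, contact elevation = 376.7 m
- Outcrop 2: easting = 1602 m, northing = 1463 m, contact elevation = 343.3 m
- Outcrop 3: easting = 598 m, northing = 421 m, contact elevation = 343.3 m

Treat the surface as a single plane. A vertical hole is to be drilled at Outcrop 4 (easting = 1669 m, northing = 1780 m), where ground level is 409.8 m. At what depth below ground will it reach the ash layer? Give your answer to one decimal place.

95.4 m

Let the plane be z = a·easting + b·northing + c.
Outcrop 2−Outcrop 1: 231a + 526b = −33.4;  Outcrop 3−Outcrop 1: −773a − 516b = −33.4.
Solving gives a = 0.121094, b = −0.116678.
Then c = 376.7 − a·1371 − b·937 = 320.01.
At (1669, 1780): z_contact = 202.11 − 207.69 + 320.01 = 314.43 m.
Depth below ground = 409.8 − 314.43 = 95.4 m.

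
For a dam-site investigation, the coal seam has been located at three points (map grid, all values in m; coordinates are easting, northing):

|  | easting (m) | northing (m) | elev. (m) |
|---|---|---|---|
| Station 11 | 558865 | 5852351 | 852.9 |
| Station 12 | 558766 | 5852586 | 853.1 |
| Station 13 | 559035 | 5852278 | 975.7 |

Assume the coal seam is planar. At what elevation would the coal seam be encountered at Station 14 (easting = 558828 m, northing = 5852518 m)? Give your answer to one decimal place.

882.5 m

Two edge vectors: Station 11→Station 12 = (-99, 235, 0.2), Station 11→Station 13 = (170, -73, 122.8).
Normal n = (Station 11→Station 12) × (Station 11→Station 13) = (28872.6, 12191.2, -32723).
So ∂z/∂easting = −n_x/n_z = 0.882333527 and ∂z/∂northing = −n_y/n_z = 0.372557528.
Intercept c from Station 11: 852.9 − 493105.33 − 2180337.42 = −2672589.85.
At (558828, 5852518): z = 493072.7 + 2180399.6 − 2672589.85 = 882.5 m.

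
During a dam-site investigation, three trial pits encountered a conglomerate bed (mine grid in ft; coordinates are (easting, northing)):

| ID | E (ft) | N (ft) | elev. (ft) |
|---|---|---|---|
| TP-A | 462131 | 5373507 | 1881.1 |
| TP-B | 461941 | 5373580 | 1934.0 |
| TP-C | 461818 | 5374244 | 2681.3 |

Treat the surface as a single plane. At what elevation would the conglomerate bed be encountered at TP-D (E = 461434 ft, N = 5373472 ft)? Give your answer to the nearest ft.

Let the plane be z = a·E + b·N + c.
TP-B−TP-A: −190a + 73b = 52.9;  TP-C−TP-A: −313a + 737b = 800.2.
Solving gives a = 0.16578882, b = 1.15616269.
Then c = 1881.1 − a·462131 − b·5373507 = −6287383.35.
At (461434, 5373472): z = 76500.6 + 6212607.8 − 6287383.35 = 1725.1 ft.

1725 ft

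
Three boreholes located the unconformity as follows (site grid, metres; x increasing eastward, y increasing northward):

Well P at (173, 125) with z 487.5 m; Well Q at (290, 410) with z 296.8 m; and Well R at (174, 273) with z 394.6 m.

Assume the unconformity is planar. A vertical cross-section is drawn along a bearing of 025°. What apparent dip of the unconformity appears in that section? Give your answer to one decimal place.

Let the plane be z = a·x + b·y + c.
Well Q−Well P: 117a + 285b = −190.7;  Well R−Well P: 1a + 148b = −92.9.
Solving gives a = −0.10258, b = −0.62701.
Unit vector along 025° is (sin 25°, cos 25°) = (0.4226, 0.9063).
Slope in that direction = a·(0.4226) + b·(0.9063) = −0.61162.
Apparent dip = arctan|0.61162| = 31.5° (true dip is 32.4°, so apparent ≤ true as expected).

31.5°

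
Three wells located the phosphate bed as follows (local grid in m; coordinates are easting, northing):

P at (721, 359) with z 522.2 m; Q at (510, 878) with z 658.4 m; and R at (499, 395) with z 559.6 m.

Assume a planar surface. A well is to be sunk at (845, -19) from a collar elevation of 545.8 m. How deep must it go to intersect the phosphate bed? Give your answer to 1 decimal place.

Two edge vectors: P→Q = (-211, 519, 136.2), P→R = (-222, 36, 37.4).
Normal n = (P→Q) × (P→R) = (14507.4, -22345, 107622).
So ∂z/∂easting = −n_x/n_z = −0.13480 and ∂z/∂northing = −n_y/n_z = 0.20762.
Intercept c from P: 522.2 + 97.19 − 74.54 = 544.85.
At (845, -19): z_contact = −113.91 − 3.94 + 544.85 = 427.00 m.
Depth below ground = 545.8 − 427.00 = 118.8 m.

118.8 m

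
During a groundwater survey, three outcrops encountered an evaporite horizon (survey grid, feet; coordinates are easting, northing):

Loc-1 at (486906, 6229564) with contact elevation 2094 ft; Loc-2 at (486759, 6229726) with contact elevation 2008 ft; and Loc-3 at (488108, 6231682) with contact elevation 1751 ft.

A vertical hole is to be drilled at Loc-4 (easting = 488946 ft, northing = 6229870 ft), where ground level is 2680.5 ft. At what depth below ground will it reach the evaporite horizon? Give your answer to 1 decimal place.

169.2 ft

Let the plane be z = a·easting + b·northing + c.
Loc-2−Loc-1: −147a + 162b = −86;  Loc-3−Loc-1: 1202a + 2118b = −343.
Solving gives a = 0.250127453, b = −0.303896694.
Then c = 2094 − a·486906 − b·6229564 = 1773449.35.
At (488946, 6229870): z_contact = 122298.82 − 1893236.90 + 1773449.35 = 2511.27 ft.
Depth below ground = 2680.5 − 2511.27 = 169.2 ft.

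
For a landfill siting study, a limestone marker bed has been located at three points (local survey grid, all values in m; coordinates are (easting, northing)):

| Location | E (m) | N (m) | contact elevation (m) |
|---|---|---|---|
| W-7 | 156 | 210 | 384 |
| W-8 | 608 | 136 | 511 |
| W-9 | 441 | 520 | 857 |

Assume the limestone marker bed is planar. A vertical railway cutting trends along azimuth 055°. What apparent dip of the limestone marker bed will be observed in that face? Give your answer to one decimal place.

45.3°

Let the plane be z = a·E + b·N + c.
W-8−W-7: 452a − 74b = 127;  W-9−W-7: 285a + 310b = 473.
Solving gives a = 0.46134, b = 1.10167.
Unit vector along 055° is (sin 55°, cos 55°) = (0.8192, 0.5736).
Slope in that direction = a·(0.8192) + b·(0.5736) = 1.00980.
Apparent dip = arctan|1.00980| = 45.3° (true dip is 50.1°, so apparent ≤ true as expected).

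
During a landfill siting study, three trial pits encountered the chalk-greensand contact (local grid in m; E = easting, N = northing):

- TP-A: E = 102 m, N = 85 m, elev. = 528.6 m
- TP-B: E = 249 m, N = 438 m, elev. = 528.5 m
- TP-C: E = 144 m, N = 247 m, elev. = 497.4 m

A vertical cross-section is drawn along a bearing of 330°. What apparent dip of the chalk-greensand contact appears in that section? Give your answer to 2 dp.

46.49°

Let the plane be z = a·E + b·N + c.
TP-B−TP-A: 147a + 353b = −0.1;  TP-C−TP-A: 42a + 162b = −31.2.
Solving gives a = 1.22356, b = −0.50981.
Unit vector along 330° is (sin 330°, cos 330°) = (-0.5000, 0.8660).
Slope in that direction = a·(-0.5000) + b·(0.8660) = −1.05329.
Apparent dip = arctan|1.05329| = 46.49° (true dip is 53.0°, so apparent ≤ true as expected).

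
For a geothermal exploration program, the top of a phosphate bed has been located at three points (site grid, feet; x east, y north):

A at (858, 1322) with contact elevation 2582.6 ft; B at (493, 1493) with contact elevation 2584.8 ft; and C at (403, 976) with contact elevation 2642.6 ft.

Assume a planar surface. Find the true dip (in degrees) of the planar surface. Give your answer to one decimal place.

Let the plane be z = a·x + b·y + c.
B−A: −365a + 171b = 2.2;  C−A: −455a − 346b = 60.
Solving gives a = −0.05400, b = −0.10240.
Gradient magnitude |∇z| = √(a² + b²) = √(0.00292 + 0.01049) = 0.11576.
True dip = arctan(0.11576) = 6.6°, dipping toward NNE (azimuth ≈ 028°).

6.6°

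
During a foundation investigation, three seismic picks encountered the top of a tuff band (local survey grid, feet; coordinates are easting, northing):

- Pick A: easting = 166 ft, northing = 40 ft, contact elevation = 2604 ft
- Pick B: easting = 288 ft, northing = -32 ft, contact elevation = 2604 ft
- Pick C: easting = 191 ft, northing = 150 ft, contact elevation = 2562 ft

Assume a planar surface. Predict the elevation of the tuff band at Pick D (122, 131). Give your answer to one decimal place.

Let the plane be z = a·easting + b·northing + c.
Pick B−Pick A: 122a − 72b = 0;  Pick C−Pick A: 25a + 110b = −42.
Solving gives a = −0.19869, b = −0.33666.
Then c = 2604 − a·166 − b·40 = 2650.45.
At (122, 131): z = −24.2 − 44.1 + 2650.45 = 2582.1 ft.

2582.1 ft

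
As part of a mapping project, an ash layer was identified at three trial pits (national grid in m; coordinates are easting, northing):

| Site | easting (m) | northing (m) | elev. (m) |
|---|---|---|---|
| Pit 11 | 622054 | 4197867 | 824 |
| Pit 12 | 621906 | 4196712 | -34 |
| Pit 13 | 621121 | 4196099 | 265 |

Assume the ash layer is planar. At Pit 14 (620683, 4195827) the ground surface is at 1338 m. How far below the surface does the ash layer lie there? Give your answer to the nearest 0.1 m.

Let the plane be z = a·easting + b·northing + c.
Pit 12−Pit 11: −148a − 1155b = −858;  Pit 13−Pit 11: −933a − 1768b = −559.
Solving gives a = −1.067832505, b = 0.879687628.
Then c = 824 − a·622054 − b·4197867 = −3027738.18.
At (620683, 4195827): z_contact = −662785.48 + 3691017.10 − 3027738.18 = 493.44 m.
Depth below ground = 1338 − 493.44 = 844.6 m.

844.6 m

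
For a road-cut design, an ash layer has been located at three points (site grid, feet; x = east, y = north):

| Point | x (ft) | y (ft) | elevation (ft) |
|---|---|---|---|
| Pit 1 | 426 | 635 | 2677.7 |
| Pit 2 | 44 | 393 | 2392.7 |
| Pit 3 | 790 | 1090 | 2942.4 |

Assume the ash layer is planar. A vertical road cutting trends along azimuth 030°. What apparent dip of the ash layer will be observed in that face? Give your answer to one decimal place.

19.6°

Two edge vectors: Pit 1→Pit 2 = (-382, -242, -285), Pit 1→Pit 3 = (364, 455, 264.7).
Normal n = (Pit 1→Pit 2) × (Pit 1→Pit 3) = (65617.6, -2624.6, -85722).
So ∂z/∂x = −n_x/n_z = 0.76547 and ∂z/∂y = −n_y/n_z = −0.03062.
Unit vector along 030° is (sin 30°, cos 30°) = (0.5000, 0.8660).
Slope in that direction = a·(0.5000) + b·(0.8660) = 0.35622.
Apparent dip = arctan|0.35622| = 19.6° (true dip is 37.5°, so apparent ≤ true as expected).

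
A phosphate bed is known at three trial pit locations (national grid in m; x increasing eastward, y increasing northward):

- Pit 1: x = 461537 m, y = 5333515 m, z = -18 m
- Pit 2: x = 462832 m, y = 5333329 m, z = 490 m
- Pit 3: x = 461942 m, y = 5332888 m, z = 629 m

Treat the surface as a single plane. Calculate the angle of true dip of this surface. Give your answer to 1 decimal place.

42.0°

Let the plane be z = a·x + b·y + c.
Pit 2−Pit 1: 1295a − 186b = 508;  Pit 3−Pit 1: 405a − 627b = 647.
Solving gives a = 0.26903, b = −0.85813.
Gradient magnitude |∇z| = √(a² + b²) = √(0.07238 + 0.73638) = 0.89931.
True dip = arctan(0.89931) = 42.0°, dipping toward NNW (azimuth ≈ 343°).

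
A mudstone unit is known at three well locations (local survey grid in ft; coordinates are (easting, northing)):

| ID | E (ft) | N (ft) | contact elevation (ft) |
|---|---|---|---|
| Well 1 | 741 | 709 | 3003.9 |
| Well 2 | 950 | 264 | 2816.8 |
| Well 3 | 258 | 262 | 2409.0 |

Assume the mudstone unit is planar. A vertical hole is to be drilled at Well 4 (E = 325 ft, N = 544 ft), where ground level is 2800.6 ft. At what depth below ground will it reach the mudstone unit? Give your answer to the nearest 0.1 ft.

Let the plane be z = a·E + b·N + c.
Well 2−Well 1: 209a − 445b = −187.1;  Well 3−Well 1: −483a − 447b = −594.9.
Solving gives a = 0.58729, b = 0.69628.
Then c = 3003.9 − a·741 − b·709 = 2075.05.
At (325, 544): z_contact = 190.87 + 378.78 + 2075.05 = 2644.70 ft.
Depth below ground = 2800.6 − 2644.70 = 155.9 ft.

155.9 ft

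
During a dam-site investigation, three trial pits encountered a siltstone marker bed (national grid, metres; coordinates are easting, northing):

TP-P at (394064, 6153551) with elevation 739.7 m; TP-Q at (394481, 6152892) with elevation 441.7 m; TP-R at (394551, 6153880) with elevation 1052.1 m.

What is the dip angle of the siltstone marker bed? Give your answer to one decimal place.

32.8°

Two edge vectors: TP-P→TP-Q = (417, -659, -298), TP-P→TP-R = (487, 329, 312.4).
Normal n = (TP-P→TP-Q) × (TP-P→TP-R) = (-107829.6, -275396.8, 458126).
So ∂z/∂easting = −n_x/n_z = 0.23537 and ∂z/∂northing = −n_y/n_z = 0.60114.
Gradient magnitude |∇z| = √(a² + b²) = √(0.05540 + 0.36137) = 0.64557.
True dip = arctan(0.64557) = 32.8°, dipping toward SSW (azimuth ≈ 201°).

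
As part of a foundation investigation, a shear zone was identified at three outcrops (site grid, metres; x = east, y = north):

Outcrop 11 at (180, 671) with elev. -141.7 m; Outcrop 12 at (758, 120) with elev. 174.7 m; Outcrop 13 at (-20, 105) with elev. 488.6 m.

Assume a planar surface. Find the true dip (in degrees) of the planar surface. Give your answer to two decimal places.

Let the plane be z = a·x + b·y + c.
Outcrop 12−Outcrop 11: 578a − 551b = 316.4;  Outcrop 13−Outcrop 11: −200a − 566b = 630.3.
Solving gives a = −0.38462, b = −0.97770.
Gradient magnitude |∇z| = √(a² + b²) = √(0.14793 + 0.95589) = 1.05063.
True dip = arctan(1.05063) = 46.41°, dipping toward NNE (azimuth ≈ 021°).

46.41°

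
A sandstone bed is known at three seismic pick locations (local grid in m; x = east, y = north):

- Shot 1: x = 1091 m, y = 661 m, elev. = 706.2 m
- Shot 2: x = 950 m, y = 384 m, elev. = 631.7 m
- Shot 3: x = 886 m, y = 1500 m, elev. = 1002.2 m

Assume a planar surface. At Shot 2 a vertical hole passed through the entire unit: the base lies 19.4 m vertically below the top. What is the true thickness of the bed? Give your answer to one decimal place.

Let the plane be z = a·x + b·y + c.
Shot 2−Shot 1: −141a − 277b = −74.5;  Shot 3−Shot 1: −205a + 839b = 296.
Solving gives a = −0.11130, b = 0.32561.
|∇z| = √(a²+b²) = 0.34410, so dip δ = arctan(0.34410) = 18.99°.
True thickness = vertical thickness × cos δ = 19.4 × cos 18.99° = 18.3 m.

18.3 m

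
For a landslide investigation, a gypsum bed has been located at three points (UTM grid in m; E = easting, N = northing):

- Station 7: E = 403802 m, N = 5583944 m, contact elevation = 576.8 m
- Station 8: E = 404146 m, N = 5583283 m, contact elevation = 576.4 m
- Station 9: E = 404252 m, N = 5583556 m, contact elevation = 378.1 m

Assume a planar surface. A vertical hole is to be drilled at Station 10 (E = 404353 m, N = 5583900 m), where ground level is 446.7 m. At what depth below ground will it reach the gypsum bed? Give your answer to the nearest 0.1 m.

Let the plane be z = a·E + b·N + c.
Station 8−Station 7: 344a − 661b = −0.4;  Station 9−Station 7: 450a − 388b = −198.7.
Solving gives a = −0.800018905, b = −0.415743575.
Then c = 576.8 − a·403802 − b·5583944 = 2645114.88.
At (404353, 5583900): z_contact = −323490.04 − 2321470.55 + 2645114.88 = 154.28 m.
Depth below ground = 446.7 − 154.28 = 292.4 m.

292.4 m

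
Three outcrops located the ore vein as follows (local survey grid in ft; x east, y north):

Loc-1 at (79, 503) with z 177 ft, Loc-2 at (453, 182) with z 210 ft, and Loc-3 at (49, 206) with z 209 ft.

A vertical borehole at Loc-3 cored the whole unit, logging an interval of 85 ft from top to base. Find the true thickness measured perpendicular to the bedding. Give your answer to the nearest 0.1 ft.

Let the plane be z = a·x + b·y + c.
Loc-2−Loc-1: 374a − 321b = 33;  Loc-3−Loc-1: −30a − 297b = 32.
Solving gives a = −0.00390, b = −0.10735.
|∇z| = √(a²+b²) = 0.10742, so dip δ = arctan(0.10742) = 6.13°.
True thickness = vertical thickness × cos δ = 85 × cos 6.13° = 84.5 ft.

84.5 ft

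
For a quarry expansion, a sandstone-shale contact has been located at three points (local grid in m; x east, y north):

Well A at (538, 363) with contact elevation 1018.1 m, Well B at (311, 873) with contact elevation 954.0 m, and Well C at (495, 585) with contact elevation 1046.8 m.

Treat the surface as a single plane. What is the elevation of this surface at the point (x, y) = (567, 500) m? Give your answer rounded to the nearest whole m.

1092 m

Two edge vectors: Well A→Well B = (-227, 510, -64.1), Well A→Well C = (-43, 222, 28.7).
Normal n = (Well A→Well B) × (Well A→Well C) = (28867.2, 9271.2, -28464).
So ∂z/∂x = −n_x/n_z = 1.01417 and ∂z/∂y = −n_y/n_z = 0.32572.
Intercept c from Well A: 1018.1 − 545.62 − 118.24 = 354.24.
At (567, 500): z = 575.0 + 162.9 + 354.24 = 1092.1 m.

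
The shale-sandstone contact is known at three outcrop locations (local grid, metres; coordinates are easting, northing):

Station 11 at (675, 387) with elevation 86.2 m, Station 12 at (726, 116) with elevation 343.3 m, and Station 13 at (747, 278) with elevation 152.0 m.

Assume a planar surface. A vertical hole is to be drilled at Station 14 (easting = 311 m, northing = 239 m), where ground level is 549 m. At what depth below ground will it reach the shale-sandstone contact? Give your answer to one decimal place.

Let the plane be z = a·easting + b·northing + c.
Station 12−Station 11: 51a − 271b = 257.1;  Station 13−Station 11: 72a − 109b = 65.8.
Solving gives a = −0.73046, b = −1.08618.
Then c = 86.2 − a·675 − b·387 = 999.61.
At (311, 239): z_contact = −227.17 − 259.60 + 999.61 = 512.84 m.
Depth below ground = 549 − 512.84 = 36.2 m.

36.2 m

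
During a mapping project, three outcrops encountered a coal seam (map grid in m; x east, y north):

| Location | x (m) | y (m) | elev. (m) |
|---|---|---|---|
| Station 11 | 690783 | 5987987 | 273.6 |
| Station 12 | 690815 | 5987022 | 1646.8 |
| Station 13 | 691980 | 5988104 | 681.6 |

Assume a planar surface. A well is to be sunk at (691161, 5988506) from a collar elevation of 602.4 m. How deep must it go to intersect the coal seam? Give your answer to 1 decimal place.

Let the plane be z = a·x + b·y + c.
Station 12−Station 11: 32a − 965b = 1373.2;  Station 13−Station 11: 1197a + 117b = 408.
Solving gives a = 0.478392267, b = −1.407141396.
Then c = 273.6 − a·690783 − b·5987987 = 8095752.74.
At (691161, 5988506): z_contact = 330646.08 − 8426674.69 + 8095752.74 = -275.87 m.
Depth below ground = 602.4 − (-275.87) = 878.3 m.

878.3 m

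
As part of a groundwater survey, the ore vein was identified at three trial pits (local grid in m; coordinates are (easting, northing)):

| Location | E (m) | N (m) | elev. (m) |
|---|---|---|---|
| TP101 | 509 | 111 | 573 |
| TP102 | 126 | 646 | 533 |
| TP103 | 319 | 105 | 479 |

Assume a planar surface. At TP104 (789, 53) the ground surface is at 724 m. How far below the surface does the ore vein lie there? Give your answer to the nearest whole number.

31 m

Let the plane be z = a·E + b·N + c.
TP102−TP101: −383a + 535b = −40;  TP103−TP101: −190a − 6b = −94.
Solving gives a = 0.48611, b = 0.27323.
Then c = 573 − a·509 − b·111 = 295.24.
At (789, 53): z_contact = 383.5 + 14.5 + 295.24 = 693.3 m.
Depth below ground = 724 − 693.3 = 31 m.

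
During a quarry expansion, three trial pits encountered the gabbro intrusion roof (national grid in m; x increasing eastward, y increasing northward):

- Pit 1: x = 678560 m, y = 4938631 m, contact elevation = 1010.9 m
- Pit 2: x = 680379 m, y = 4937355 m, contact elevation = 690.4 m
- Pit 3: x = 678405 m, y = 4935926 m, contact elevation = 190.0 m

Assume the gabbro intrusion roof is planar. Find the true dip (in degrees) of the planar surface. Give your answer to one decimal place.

Let the plane be z = a·x + b·y + c.
Pit 2−Pit 1: 1819a − 1276b = −320.5;  Pit 3−Pit 1: −155a − 2705b = −820.9.
Solving gives a = 0.03527, b = 0.30145.
Gradient magnitude |∇z| = √(a² + b²) = √(0.00124 + 0.09087) = 0.30351.
True dip = arctan(0.30351) = 16.9°, dipping toward S (azimuth ≈ 187°).

16.9°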